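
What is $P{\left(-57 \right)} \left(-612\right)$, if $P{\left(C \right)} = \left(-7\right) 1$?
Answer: $4284$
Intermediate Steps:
$P{\left(C \right)} = -7$
$P{\left(-57 \right)} \left(-612\right) = \left(-7\right) \left(-612\right) = 4284$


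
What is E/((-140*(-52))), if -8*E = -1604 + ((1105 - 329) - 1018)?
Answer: 71/2240 ≈ 0.031696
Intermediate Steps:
E = 923/4 (E = -(-1604 + ((1105 - 329) - 1018))/8 = -(-1604 + (776 - 1018))/8 = -(-1604 - 242)/8 = -⅛*(-1846) = 923/4 ≈ 230.75)
E/((-140*(-52))) = 923/(4*((-140*(-52)))) = (923/4)/7280 = (923/4)*(1/7280) = 71/2240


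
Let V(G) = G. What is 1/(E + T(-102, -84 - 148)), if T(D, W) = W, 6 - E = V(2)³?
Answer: -1/234 ≈ -0.0042735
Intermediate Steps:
E = -2 (E = 6 - 1*2³ = 6 - 1*8 = 6 - 8 = -2)
1/(E + T(-102, -84 - 148)) = 1/(-2 + (-84 - 148)) = 1/(-2 - 232) = 1/(-234) = -1/234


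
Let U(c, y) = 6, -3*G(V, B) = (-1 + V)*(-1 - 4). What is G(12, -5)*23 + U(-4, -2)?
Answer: 1283/3 ≈ 427.67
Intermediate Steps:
G(V, B) = -5/3 + 5*V/3 (G(V, B) = -(-1 + V)*(-1 - 4)/3 = -(-1 + V)*(-5)/3 = -(5 - 5*V)/3 = -5/3 + 5*V/3)
G(12, -5)*23 + U(-4, -2) = (-5/3 + (5/3)*12)*23 + 6 = (-5/3 + 20)*23 + 6 = (55/3)*23 + 6 = 1265/3 + 6 = 1283/3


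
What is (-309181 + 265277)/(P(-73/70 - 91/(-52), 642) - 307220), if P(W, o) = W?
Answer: 6146560/43010701 ≈ 0.14291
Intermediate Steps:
(-309181 + 265277)/(P(-73/70 - 91/(-52), 642) - 307220) = (-309181 + 265277)/((-73/70 - 91/(-52)) - 307220) = -43904/((-73*1/70 - 91*(-1/52)) - 307220) = -43904/((-73/70 + 7/4) - 307220) = -43904/(99/140 - 307220) = -43904/(-43010701/140) = -43904*(-140/43010701) = 6146560/43010701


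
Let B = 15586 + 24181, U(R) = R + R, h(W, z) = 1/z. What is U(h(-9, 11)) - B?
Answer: -437435/11 ≈ -39767.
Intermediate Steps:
U(R) = 2*R
B = 39767
U(h(-9, 11)) - B = 2/11 - 1*39767 = 2*(1/11) - 39767 = 2/11 - 39767 = -437435/11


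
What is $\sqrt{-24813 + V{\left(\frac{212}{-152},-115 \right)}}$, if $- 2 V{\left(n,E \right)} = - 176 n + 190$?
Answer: $\frac{8 i \sqrt{141189}}{19} \approx 158.21 i$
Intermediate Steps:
$V{\left(n,E \right)} = -95 + 88 n$ ($V{\left(n,E \right)} = - \frac{- 176 n + 190}{2} = - \frac{190 - 176 n}{2} = -95 + 88 n$)
$\sqrt{-24813 + V{\left(\frac{212}{-152},-115 \right)}} = \sqrt{-24813 + \left(-95 + 88 \frac{212}{-152}\right)} = \sqrt{-24813 + \left(-95 + 88 \cdot 212 \left(- \frac{1}{152}\right)\right)} = \sqrt{-24813 + \left(-95 + 88 \left(- \frac{53}{38}\right)\right)} = \sqrt{-24813 - \frac{4137}{19}} = \sqrt{- \frac{475584}{19}} = \frac{8 i \sqrt{141189}}{19}$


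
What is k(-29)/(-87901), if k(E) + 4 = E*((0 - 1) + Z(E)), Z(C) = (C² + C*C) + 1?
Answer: 48782/87901 ≈ 0.55497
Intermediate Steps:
Z(C) = 1 + 2*C² (Z(C) = (C² + C²) + 1 = 2*C² + 1 = 1 + 2*C²)
k(E) = -4 + 2*E³ (k(E) = -4 + E*((0 - 1) + (1 + 2*E²)) = -4 + E*(-1 + (1 + 2*E²)) = -4 + E*(2*E²) = -4 + 2*E³)
k(-29)/(-87901) = (-4 + 2*(-29)³)/(-87901) = (-4 + 2*(-24389))*(-1/87901) = (-4 - 48778)*(-1/87901) = -48782*(-1/87901) = 48782/87901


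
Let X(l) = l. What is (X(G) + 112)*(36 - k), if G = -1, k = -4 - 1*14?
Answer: 5994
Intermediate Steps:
k = -18 (k = -4 - 14 = -18)
(X(G) + 112)*(36 - k) = (-1 + 112)*(36 - 1*(-18)) = 111*(36 + 18) = 111*54 = 5994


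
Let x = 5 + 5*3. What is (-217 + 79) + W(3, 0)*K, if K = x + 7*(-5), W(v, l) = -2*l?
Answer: -138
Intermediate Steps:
x = 20 (x = 5 + 15 = 20)
K = -15 (K = 20 + 7*(-5) = 20 - 35 = -15)
(-217 + 79) + W(3, 0)*K = (-217 + 79) - 2*0*(-15) = -138 + 0*(-15) = -138 + 0 = -138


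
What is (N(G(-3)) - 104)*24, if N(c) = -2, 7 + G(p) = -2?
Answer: -2544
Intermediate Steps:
G(p) = -9 (G(p) = -7 - 2 = -9)
(N(G(-3)) - 104)*24 = (-2 - 104)*24 = -106*24 = -2544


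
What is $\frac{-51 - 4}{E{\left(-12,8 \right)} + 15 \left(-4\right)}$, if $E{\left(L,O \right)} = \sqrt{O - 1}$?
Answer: $\frac{3300}{3593} + \frac{55 \sqrt{7}}{3593} \approx 0.95895$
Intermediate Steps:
$E{\left(L,O \right)} = \sqrt{-1 + O}$
$\frac{-51 - 4}{E{\left(-12,8 \right)} + 15 \left(-4\right)} = \frac{-51 - 4}{\sqrt{-1 + 8} + 15 \left(-4\right)} = - \frac{55}{\sqrt{7} - 60} = - \frac{55}{-60 + \sqrt{7}}$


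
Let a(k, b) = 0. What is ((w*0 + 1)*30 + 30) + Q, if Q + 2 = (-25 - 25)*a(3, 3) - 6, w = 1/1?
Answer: 52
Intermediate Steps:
w = 1
Q = -8 (Q = -2 + ((-25 - 25)*0 - 6) = -2 + (-50*0 - 6) = -2 + (0 - 6) = -2 - 6 = -8)
((w*0 + 1)*30 + 30) + Q = ((1*0 + 1)*30 + 30) - 8 = ((0 + 1)*30 + 30) - 8 = (1*30 + 30) - 8 = (30 + 30) - 8 = 60 - 8 = 52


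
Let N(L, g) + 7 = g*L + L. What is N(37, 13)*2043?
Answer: 1043973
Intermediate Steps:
N(L, g) = -7 + L + L*g (N(L, g) = -7 + (g*L + L) = -7 + (L*g + L) = -7 + (L + L*g) = -7 + L + L*g)
N(37, 13)*2043 = (-7 + 37 + 37*13)*2043 = (-7 + 37 + 481)*2043 = 511*2043 = 1043973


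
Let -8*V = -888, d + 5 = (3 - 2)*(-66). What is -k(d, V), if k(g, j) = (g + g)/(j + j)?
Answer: 71/111 ≈ 0.63964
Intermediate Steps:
d = -71 (d = -5 + (3 - 2)*(-66) = -5 + 1*(-66) = -5 - 66 = -71)
V = 111 (V = -1/8*(-888) = 111)
k(g, j) = g/j (k(g, j) = (2*g)/((2*j)) = (2*g)*(1/(2*j)) = g/j)
-k(d, V) = -(-71)/111 = -1*(-71/111) = 71/111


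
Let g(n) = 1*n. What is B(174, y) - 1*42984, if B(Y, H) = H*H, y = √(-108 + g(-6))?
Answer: -43098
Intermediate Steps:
g(n) = n
y = I*√114 (y = √(-108 - 6) = √(-114) = I*√114 ≈ 10.677*I)
B(Y, H) = H²
B(174, y) - 1*42984 = (I*√114)² - 1*42984 = -114 - 42984 = -43098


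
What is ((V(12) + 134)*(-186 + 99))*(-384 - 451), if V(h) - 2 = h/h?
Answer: 9952365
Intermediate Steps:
V(h) = 3 (V(h) = 2 + h/h = 2 + 1 = 3)
((V(12) + 134)*(-186 + 99))*(-384 - 451) = ((3 + 134)*(-186 + 99))*(-384 - 451) = (137*(-87))*(-835) = -11919*(-835) = 9952365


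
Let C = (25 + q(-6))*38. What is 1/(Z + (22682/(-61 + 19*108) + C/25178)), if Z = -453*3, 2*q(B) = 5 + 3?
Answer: -2278609/3070571382 ≈ -0.00074208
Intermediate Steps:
q(B) = 4 (q(B) = (5 + 3)/2 = (½)*8 = 4)
C = 1102 (C = (25 + 4)*38 = 29*38 = 1102)
Z = -1359
1/(Z + (22682/(-61 + 19*108) + C/25178)) = 1/(-1359 + (22682/(-61 + 19*108) + 1102/25178)) = 1/(-1359 + (22682/(-61 + 2052) + 1102*(1/25178))) = 1/(-1359 + (22682/1991 + 551/12589)) = 1/(-1359 + (22682*(1/1991) + 551/12589)) = 1/(-1359 + (2062/181 + 551/12589)) = 1/(-1359 + 26058249/2278609) = 1/(-3070571382/2278609) = -2278609/3070571382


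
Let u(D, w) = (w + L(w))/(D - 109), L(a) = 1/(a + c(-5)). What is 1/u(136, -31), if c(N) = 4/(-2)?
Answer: -891/1024 ≈ -0.87012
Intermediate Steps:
c(N) = -2 (c(N) = 4*(-½) = -2)
L(a) = 1/(-2 + a) (L(a) = 1/(a - 2) = 1/(-2 + a))
u(D, w) = (w + 1/(-2 + w))/(-109 + D) (u(D, w) = (w + 1/(-2 + w))/(D - 109) = (w + 1/(-2 + w))/(-109 + D))
1/u(136, -31) = 1/((1 - 31*(-2 - 31))/((-109 + 136)*(-2 - 31))) = 1/((1 - 31*(-33))/(27*(-33))) = 1/((1/27)*(-1/33)*(1 + 1023)) = 1/((1/27)*(-1/33)*1024) = 1/(-1024/891) = -891/1024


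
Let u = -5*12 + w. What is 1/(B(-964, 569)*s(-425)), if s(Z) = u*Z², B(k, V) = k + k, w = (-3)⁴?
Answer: -1/7313145000 ≈ -1.3674e-10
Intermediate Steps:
w = 81
B(k, V) = 2*k
u = 21 (u = -5*12 + 81 = -60 + 81 = 21)
s(Z) = 21*Z²
1/(B(-964, 569)*s(-425)) = 1/(((2*(-964)))*((21*(-425)²))) = 1/((-1928)*((21*180625))) = -1/1928/3793125 = -1/1928*1/3793125 = -1/7313145000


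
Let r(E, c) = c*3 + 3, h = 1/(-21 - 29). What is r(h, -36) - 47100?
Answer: -47205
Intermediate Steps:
h = -1/50 (h = 1/(-50) = -1/50 ≈ -0.020000)
r(E, c) = 3 + 3*c (r(E, c) = 3*c + 3 = 3 + 3*c)
r(h, -36) - 47100 = (3 + 3*(-36)) - 47100 = (3 - 108) - 47100 = -105 - 47100 = -47205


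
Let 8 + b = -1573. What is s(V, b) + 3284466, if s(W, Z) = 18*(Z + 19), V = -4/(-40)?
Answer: 3256350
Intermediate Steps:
V = ⅒ (V = -4*(-1/40) = ⅒ ≈ 0.10000)
b = -1581 (b = -8 - 1573 = -1581)
s(W, Z) = 342 + 18*Z (s(W, Z) = 18*(19 + Z) = 342 + 18*Z)
s(V, b) + 3284466 = (342 + 18*(-1581)) + 3284466 = (342 - 28458) + 3284466 = -28116 + 3284466 = 3256350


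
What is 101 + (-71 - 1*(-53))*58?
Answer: -943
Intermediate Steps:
101 + (-71 - 1*(-53))*58 = 101 + (-71 + 53)*58 = 101 - 18*58 = 101 - 1044 = -943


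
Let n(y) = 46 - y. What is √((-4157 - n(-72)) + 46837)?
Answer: √42562 ≈ 206.31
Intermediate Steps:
√((-4157 - n(-72)) + 46837) = √((-4157 - (46 - 1*(-72))) + 46837) = √((-4157 - (46 + 72)) + 46837) = √((-4157 - 1*118) + 46837) = √((-4157 - 118) + 46837) = √(-4275 + 46837) = √42562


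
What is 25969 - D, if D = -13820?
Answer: 39789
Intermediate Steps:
25969 - D = 25969 - 1*(-13820) = 25969 + 13820 = 39789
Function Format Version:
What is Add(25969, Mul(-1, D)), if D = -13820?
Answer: 39789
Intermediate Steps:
Add(25969, Mul(-1, D)) = Add(25969, Mul(-1, -13820)) = Add(25969, 13820) = 39789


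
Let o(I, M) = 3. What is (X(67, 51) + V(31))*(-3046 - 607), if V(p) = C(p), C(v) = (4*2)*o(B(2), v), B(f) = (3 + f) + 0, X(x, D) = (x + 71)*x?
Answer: -33863310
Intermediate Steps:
X(x, D) = x*(71 + x) (X(x, D) = (71 + x)*x = x*(71 + x))
B(f) = 3 + f
C(v) = 24 (C(v) = (4*2)*3 = 8*3 = 24)
V(p) = 24
(X(67, 51) + V(31))*(-3046 - 607) = (67*(71 + 67) + 24)*(-3046 - 607) = (67*138 + 24)*(-3653) = (9246 + 24)*(-3653) = 9270*(-3653) = -33863310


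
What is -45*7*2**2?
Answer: -1260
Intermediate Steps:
-45*7*2**2 = -315*4 = -1260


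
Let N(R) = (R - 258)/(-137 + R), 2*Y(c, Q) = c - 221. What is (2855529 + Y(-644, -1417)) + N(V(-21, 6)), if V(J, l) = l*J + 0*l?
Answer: 1501781527/526 ≈ 2.8551e+6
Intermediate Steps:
Y(c, Q) = -221/2 + c/2 (Y(c, Q) = (c - 221)/2 = (-221 + c)/2 = -221/2 + c/2)
V(J, l) = J*l (V(J, l) = J*l + 0 = J*l)
N(R) = (-258 + R)/(-137 + R)
(2855529 + Y(-644, -1417)) + N(V(-21, 6)) = (2855529 + (-221/2 + (1/2)*(-644))) + (-258 - 21*6)/(-137 - 21*6) = (2855529 + (-221/2 - 322)) + (-258 - 126)/(-137 - 126) = (2855529 - 865/2) - 384/(-263) = 5710193/2 - 1/263*(-384) = 5710193/2 + 384/263 = 1501781527/526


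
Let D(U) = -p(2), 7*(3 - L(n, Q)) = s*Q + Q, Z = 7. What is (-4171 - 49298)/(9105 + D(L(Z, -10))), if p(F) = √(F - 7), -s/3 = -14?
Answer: -97367049/16580206 - 53469*I*√5/82901030 ≈ -5.8725 - 0.0014422*I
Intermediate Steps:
s = 42 (s = -3*(-14) = 42)
p(F) = √(-7 + F)
L(n, Q) = 3 - 43*Q/7 (L(n, Q) = 3 - (42*Q + Q)/7 = 3 - 43*Q/7)
D(U) = -I*√5 (D(U) = -√(-7 + 2) = -√(-5) = -I*√5)
(-4171 - 49298)/(9105 + D(L(Z, -10))) = (-4171 - 49298)/(9105 - I*√5) = -53469/(9105 - I*√5)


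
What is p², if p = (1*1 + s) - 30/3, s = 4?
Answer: 25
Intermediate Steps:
p = -5 (p = (1*1 + 4) - 30/3 = (1 + 4) - 30*⅓ = 5 - 10 = -5)
p² = (-5)² = 25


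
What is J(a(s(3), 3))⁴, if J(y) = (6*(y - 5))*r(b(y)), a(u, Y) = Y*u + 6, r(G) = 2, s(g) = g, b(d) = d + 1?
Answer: 207360000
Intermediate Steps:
b(d) = 1 + d
a(u, Y) = 6 + Y*u
J(y) = -60 + 12*y (J(y) = (6*(y - 5))*2 = (6*(-5 + y))*2 = (-30 + 6*y)*2 = -60 + 12*y)
J(a(s(3), 3))⁴ = (-60 + 12*(6 + 3*3))⁴ = (-60 + 12*(6 + 9))⁴ = (-60 + 12*15)⁴ = (-60 + 180)⁴ = 120⁴ = 207360000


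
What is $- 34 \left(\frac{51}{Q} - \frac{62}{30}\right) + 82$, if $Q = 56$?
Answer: $\frac{50947}{420} \approx 121.3$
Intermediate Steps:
$- 34 \left(\frac{51}{Q} - \frac{62}{30}\right) + 82 = - 34 \left(\frac{51}{56} - \frac{62}{30}\right) + 82 = - 34 \left(51 \cdot \frac{1}{56} - \frac{31}{15}\right) + 82 = - 34 \left(\frac{51}{56} - \frac{31}{15}\right) + 82 = \left(-34\right) \left(- \frac{971}{840}\right) + 82 = \frac{16507}{420} + 82 = \frac{50947}{420}$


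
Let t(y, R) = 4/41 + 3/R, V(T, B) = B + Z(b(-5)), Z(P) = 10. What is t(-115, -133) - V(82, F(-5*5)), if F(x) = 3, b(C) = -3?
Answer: -70480/5453 ≈ -12.925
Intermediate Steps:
V(T, B) = 10 + B (V(T, B) = B + 10 = 10 + B)
t(y, R) = 4/41 + 3/R (t(y, R) = 4*(1/41) + 3/R = 4/41 + 3/R)
t(-115, -133) - V(82, F(-5*5)) = (4/41 + 3/(-133)) - (10 + 3) = (4/41 + 3*(-1/133)) - 1*13 = (4/41 - 3/133) - 13 = 409/5453 - 13 = -70480/5453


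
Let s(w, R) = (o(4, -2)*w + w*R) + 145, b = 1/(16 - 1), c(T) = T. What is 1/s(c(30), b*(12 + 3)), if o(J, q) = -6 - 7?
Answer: -1/215 ≈ -0.0046512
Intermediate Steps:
b = 1/15 ≈ 0.066667
o(J, q) = -13
s(w, R) = 145 - 13*w + R*w (s(w, R) = (-13*w + w*R) + 145 = (-13*w + R*w) + 145 = 145 - 13*w + R*w)
1/s(c(30), b*(12 + 3)) = 1/(145 - 13*30 + ((12 + 3)/15)*30) = 1/(145 - 390 + ((1/15)*15)*30) = 1/(145 - 390 + 1*30) = 1/(145 - 390 + 30) = 1/(-215) = -1/215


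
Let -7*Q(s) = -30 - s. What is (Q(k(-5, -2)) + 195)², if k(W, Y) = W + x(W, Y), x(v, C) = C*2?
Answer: 39204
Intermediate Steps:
x(v, C) = 2*C
k(W, Y) = W + 2*Y
Q(s) = 30/7 + s/7 (Q(s) = -(-30 - s)/7 = 30/7 + s/7)
(Q(k(-5, -2)) + 195)² = ((30/7 + (-5 + 2*(-2))/7) + 195)² = ((30/7 + (-5 - 4)/7) + 195)² = ((30/7 + (⅐)*(-9)) + 195)² = ((30/7 - 9/7) + 195)² = (3 + 195)² = 198² = 39204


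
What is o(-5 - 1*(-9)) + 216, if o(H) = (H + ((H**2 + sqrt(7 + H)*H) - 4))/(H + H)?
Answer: 218 + sqrt(11)/2 ≈ 219.66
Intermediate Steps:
o(H) = (-4 + H + H**2 + H*sqrt(7 + H))/(2*H) (o(H) = (H + ((H**2 + H*sqrt(7 + H)) - 4))/((2*H)) = (H + (-4 + H**2 + H*sqrt(7 + H)))*(1/(2*H)) = (-4 + H + H**2 + H*sqrt(7 + H))*(1/(2*H)) = (-4 + H + H**2 + H*sqrt(7 + H))/(2*H))
o(-5 - 1*(-9)) + 216 = (-4 + (-5 - 1*(-9))*(1 + (-5 - 1*(-9)) + sqrt(7 + (-5 - 1*(-9)))))/(2*(-5 - 1*(-9))) + 216 = (-4 + (-5 + 9)*(1 + (-5 + 9) + sqrt(7 + (-5 + 9))))/(2*(-5 + 9)) + 216 = (1/2)*(-4 + 4*(1 + 4 + sqrt(7 + 4)))/4 + 216 = (1/2)*(1/4)*(-4 + 4*(1 + 4 + sqrt(11))) + 216 = (1/2)*(1/4)*(-4 + 4*(5 + sqrt(11))) + 216 = (1/2)*(1/4)*(-4 + (20 + 4*sqrt(11))) + 216 = (1/2)*(1/4)*(16 + 4*sqrt(11)) + 216 = (2 + sqrt(11)/2) + 216 = 218 + sqrt(11)/2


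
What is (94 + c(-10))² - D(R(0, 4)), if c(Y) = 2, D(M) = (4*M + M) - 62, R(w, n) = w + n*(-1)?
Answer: 9298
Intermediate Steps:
R(w, n) = w - n
D(M) = -62 + 5*M (D(M) = 5*M - 62 = -62 + 5*M)
(94 + c(-10))² - D(R(0, 4)) = (94 + 2)² - (-62 + 5*(0 - 1*4)) = 96² - (-62 + 5*(0 - 4)) = 9216 - (-62 + 5*(-4)) = 9216 - (-62 - 20) = 9216 - 1*(-82) = 9216 + 82 = 9298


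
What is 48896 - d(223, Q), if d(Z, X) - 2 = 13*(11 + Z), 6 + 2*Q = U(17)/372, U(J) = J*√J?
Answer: 45852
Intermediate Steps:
U(J) = J^(3/2)
Q = -3 + 17*√17/744 (Q = -3 + (17^(3/2)/372)/2 = -3 + ((17*√17)*(1/372))/2 = -3 + (17*√17/372)/2 = -3 + 17*√17/744 ≈ -2.9058)
d(Z, X) = 145 + 13*Z (d(Z, X) = 2 + 13*(11 + Z) = 2 + (143 + 13*Z) = 145 + 13*Z)
48896 - d(223, Q) = 48896 - (145 + 13*223) = 48896 - (145 + 2899) = 48896 - 1*3044 = 48896 - 3044 = 45852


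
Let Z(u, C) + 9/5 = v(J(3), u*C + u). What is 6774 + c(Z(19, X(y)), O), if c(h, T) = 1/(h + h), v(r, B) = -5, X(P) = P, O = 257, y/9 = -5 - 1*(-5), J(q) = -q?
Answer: 460627/68 ≈ 6773.9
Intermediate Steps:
y = 0 (y = 9*(-5 - 1*(-5)) = 9*(-5 + 5) = 9*0 = 0)
Z(u, C) = -34/5 (Z(u, C) = -9/5 - 5 = -34/5)
c(h, T) = 1/(2*h)
6774 + c(Z(19, X(y)), O) = 6774 + 1/(2*(-34/5)) = 6774 + (½)*(-5/34) = 6774 - 5/68 = 460627/68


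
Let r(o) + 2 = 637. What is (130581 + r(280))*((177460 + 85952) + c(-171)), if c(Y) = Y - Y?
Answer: 34563868992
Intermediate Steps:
r(o) = 635 (r(o) = -2 + 637 = 635)
c(Y) = 0
(130581 + r(280))*((177460 + 85952) + c(-171)) = (130581 + 635)*((177460 + 85952) + 0) = 131216*(263412 + 0) = 131216*263412 = 34563868992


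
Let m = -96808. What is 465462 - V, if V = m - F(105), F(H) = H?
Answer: 562375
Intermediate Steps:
V = -96913 (V = -96808 - 1*105 = -96808 - 105 = -96913)
465462 - V = 465462 - 1*(-96913) = 465462 + 96913 = 562375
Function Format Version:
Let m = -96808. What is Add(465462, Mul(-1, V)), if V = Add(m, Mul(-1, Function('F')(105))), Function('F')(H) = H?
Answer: 562375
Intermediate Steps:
V = -96913 (V = Add(-96808, Mul(-1, 105)) = Add(-96808, -105) = -96913)
Add(465462, Mul(-1, V)) = Add(465462, Mul(-1, -96913)) = Add(465462, 96913) = 562375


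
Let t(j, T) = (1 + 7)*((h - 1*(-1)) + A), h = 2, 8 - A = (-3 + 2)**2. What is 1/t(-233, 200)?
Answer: 1/80 ≈ 0.012500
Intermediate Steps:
A = 7 (A = 8 - (-3 + 2)**2 = 8 - 1*(-1)**2 = 8 - 1*1 = 8 - 1 = 7)
t(j, T) = 80 (t(j, T) = (1 + 7)*((2 - 1*(-1)) + 7) = 8*((2 + 1) + 7) = 8*(3 + 7) = 8*10 = 80)
1/t(-233, 200) = 1/80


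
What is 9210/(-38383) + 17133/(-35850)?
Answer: -329264813/458676850 ≈ -0.71786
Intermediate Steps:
9210/(-38383) + 17133/(-35850) = 9210*(-1/38383) + 17133*(-1/35850) = -9210/38383 - 5711/11950 = -329264813/458676850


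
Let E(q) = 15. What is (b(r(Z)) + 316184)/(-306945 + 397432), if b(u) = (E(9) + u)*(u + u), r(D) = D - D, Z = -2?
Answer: 316184/90487 ≈ 3.4942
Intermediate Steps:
r(D) = 0
b(u) = 2*u*(15 + u) (b(u) = (15 + u)*(u + u) = (15 + u)*(2*u) = 2*u*(15 + u))
(b(r(Z)) + 316184)/(-306945 + 397432) = (2*0*(15 + 0) + 316184)/(-306945 + 397432) = (2*0*15 + 316184)/90487 = (0 + 316184)*(1/90487) = 316184*(1/90487) = 316184/90487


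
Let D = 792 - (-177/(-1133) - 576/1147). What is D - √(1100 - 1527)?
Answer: 1029693981/1299551 - I*√427 ≈ 792.35 - 20.664*I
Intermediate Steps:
D = 1029693981/1299551 (D = 792 - (-177*(-1/1133) - 576*1/1147) = 792 - (177/1133 - 576/1147) = 792 - 1*(-449589/1299551) = 792 + 449589/1299551 = 1029693981/1299551 ≈ 792.35)
D - √(1100 - 1527) = 1029693981/1299551 - √(1100 - 1527) = 1029693981/1299551 - √(-427) = 1029693981/1299551 - I*√427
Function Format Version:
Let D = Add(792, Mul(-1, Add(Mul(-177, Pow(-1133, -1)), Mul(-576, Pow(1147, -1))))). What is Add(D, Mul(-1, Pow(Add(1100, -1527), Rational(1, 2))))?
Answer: Add(Rational(1029693981, 1299551), Mul(-1, I, Pow(427, Rational(1, 2)))) ≈ Add(792.35, Mul(-20.664, I))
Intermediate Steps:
D = Rational(1029693981, 1299551) (D = Add(792, Mul(-1, Add(Mul(-177, Rational(-1, 1133)), Mul(-576, Rational(1, 1147))))) = Add(792, Mul(-1, Add(Rational(177, 1133), Rational(-576, 1147)))) = Add(792, Mul(-1, Rational(-449589, 1299551))) = Add(792, Rational(449589, 1299551)) = Rational(1029693981, 1299551) ≈ 792.35)
Add(D, Mul(-1, Pow(Add(1100, -1527), Rational(1, 2)))) = Add(Rational(1029693981, 1299551), Mul(-1, Pow(Add(1100, -1527), Rational(1, 2)))) = Add(Rational(1029693981, 1299551), Mul(-1, Pow(-427, Rational(1, 2)))) = Add(Rational(1029693981, 1299551), Mul(-1, Mul(I, Pow(427, Rational(1, 2))))) = Add(Rational(1029693981, 1299551), Mul(-1, I, Pow(427, Rational(1, 2))))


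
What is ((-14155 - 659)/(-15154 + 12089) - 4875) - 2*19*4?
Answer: -15392941/3065 ≈ -5022.2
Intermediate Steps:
((-14155 - 659)/(-15154 + 12089) - 4875) - 2*19*4 = (-14814/(-3065) - 4875) - 38*4 = (-14814*(-1/3065) - 4875) - 152 = (14814/3065 - 4875) - 152 = -14927061/3065 - 152 = -15392941/3065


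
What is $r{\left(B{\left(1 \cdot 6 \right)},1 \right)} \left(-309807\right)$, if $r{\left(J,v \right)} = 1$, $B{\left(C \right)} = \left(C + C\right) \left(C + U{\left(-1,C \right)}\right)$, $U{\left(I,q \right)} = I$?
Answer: $-309807$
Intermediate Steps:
$B{\left(C \right)} = 2 C \left(-1 + C\right)$ ($B{\left(C \right)} = \left(C + C\right) \left(C - 1\right) = 2 C \left(-1 + C\right)$)
$r{\left(B{\left(1 \cdot 6 \right)},1 \right)} \left(-309807\right) = 1 \left(-309807\right) = -309807$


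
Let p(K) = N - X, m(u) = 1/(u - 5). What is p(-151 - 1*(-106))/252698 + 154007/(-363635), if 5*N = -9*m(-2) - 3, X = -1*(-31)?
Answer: -272500607721/643228860610 ≈ -0.42365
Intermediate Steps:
m(u) = 1/(-5 + u)
X = 31
N = -12/35 (N = (-9/(-5 - 2) - 3)/5 = (-9/(-7) - 3)/5 = (-9*(-⅐) - 3)/5 = (9/7 - 3)/5 = (⅕)*(-12/7) = -12/35 ≈ -0.34286)
p(K) = -1097/35 (p(K) = -12/35 - 1*31 = -12/35 - 31 = -1097/35)
p(-151 - 1*(-106))/252698 + 154007/(-363635) = -1097/35/252698 + 154007/(-363635) = -1097/35*1/252698 + 154007*(-1/363635) = -1097/8844430 - 154007/363635 = -272500607721/643228860610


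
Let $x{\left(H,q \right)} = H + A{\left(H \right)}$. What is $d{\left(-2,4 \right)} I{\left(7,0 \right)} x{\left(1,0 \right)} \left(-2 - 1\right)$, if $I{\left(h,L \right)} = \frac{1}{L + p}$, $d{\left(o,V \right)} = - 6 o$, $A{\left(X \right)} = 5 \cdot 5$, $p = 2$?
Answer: $-468$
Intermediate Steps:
$A{\left(X \right)} = 25$
$x{\left(H,q \right)} = 25 + H$ ($x{\left(H,q \right)} = H + 25 = 25 + H$)
$I{\left(h,L \right)} = \frac{1}{2 + L}$ ($I{\left(h,L \right)} = \frac{1}{L + 2} = \frac{1}{2 + L}$)
$d{\left(-2,4 \right)} I{\left(7,0 \right)} x{\left(1,0 \right)} \left(-2 - 1\right) = \frac{\left(-6\right) \left(-2\right)}{2 + 0} \left(25 + 1\right) \left(-2 - 1\right) = \frac{12}{2} \cdot 26 \left(-3\right) = 12 \cdot \frac{1}{2} \left(-78\right) = 6 \left(-78\right) = -468$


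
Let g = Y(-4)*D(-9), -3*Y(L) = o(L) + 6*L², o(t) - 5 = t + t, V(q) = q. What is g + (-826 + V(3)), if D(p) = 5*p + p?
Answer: 851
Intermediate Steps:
o(t) = 5 + 2*t (o(t) = 5 + (t + t) = 5 + 2*t)
Y(L) = -5/3 - 2*L² - 2*L/3 (Y(L) = -((5 + 2*L) + 6*L²)/3 = -(5 + 2*L + 6*L²)/3 = -5/3 - 2*L² - 2*L/3)
D(p) = 6*p
g = 1674 (g = (-5/3 - 2*(-4)² - ⅔*(-4))*(6*(-9)) = (-5/3 - 2*16 + 8/3)*(-54) = (-5/3 - 32 + 8/3)*(-54) = -31*(-54) = 1674)
g + (-826 + V(3)) = 1674 + (-826 + 3) = 1674 - 823 = 851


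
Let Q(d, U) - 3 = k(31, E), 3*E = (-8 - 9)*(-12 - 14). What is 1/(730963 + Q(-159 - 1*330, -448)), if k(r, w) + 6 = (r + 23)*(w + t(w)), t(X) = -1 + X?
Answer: 1/746818 ≈ 1.3390e-6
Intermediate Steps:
E = 442/3 (E = ((-8 - 9)*(-12 - 14))/3 = (-17*(-26))/3 = (⅓)*442 = 442/3 ≈ 147.33)
k(r, w) = -6 + (-1 + 2*w)*(23 + r) (k(r, w) = -6 + (r + 23)*(w + (-1 + w)) = -6 + (23 + r)*(-1 + 2*w) = -6 + (-1 + 2*w)*(23 + r))
Q(d, U) = 15855 (Q(d, U) = 3 + (-29 - 1*31 + 46*(442/3) + 2*31*(442/3)) = 3 + (-29 - 31 + 20332/3 + 27404/3) = 3 + 15852 = 15855)
1/(730963 + Q(-159 - 1*330, -448)) = 1/(730963 + 15855) = 1/746818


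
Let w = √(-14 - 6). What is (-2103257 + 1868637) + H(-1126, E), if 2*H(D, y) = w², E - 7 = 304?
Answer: -234630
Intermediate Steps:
E = 311 (E = 7 + 304 = 311)
w = 2*I*√5 (w = √(-20) = 2*I*√5 ≈ 4.4721*I)
H(D, y) = -10 (H(D, y) = (2*I*√5)²/2 = (½)*(-20) = -10)
(-2103257 + 1868637) + H(-1126, E) = (-2103257 + 1868637) - 10 = -234620 - 10 = -234630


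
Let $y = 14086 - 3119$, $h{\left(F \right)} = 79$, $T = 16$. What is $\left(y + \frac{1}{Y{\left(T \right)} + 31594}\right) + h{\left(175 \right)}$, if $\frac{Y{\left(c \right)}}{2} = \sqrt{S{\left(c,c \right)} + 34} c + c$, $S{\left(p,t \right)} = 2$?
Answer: $\frac{351461629}{31818} \approx 11046.0$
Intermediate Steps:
$Y{\left(c \right)} = 14 c$ ($Y{\left(c \right)} = 2 \left(\sqrt{2 + 34} c + c\right) = 2 \left(\sqrt{36} c + c\right) = 2 \left(6 c + c\right) = 2 \cdot 7 c = 14 c$)
$y = 10967$ ($y = 14086 - 3119 = 10967$)
$\left(y + \frac{1}{Y{\left(T \right)} + 31594}\right) + h{\left(175 \right)} = \left(10967 + \frac{1}{14 \cdot 16 + 31594}\right) + 79 = \left(10967 + \frac{1}{224 + 31594}\right) + 79 = \left(10967 + \frac{1}{31818}\right) + 79 = \frac{348948007}{31818} + 79 = \frac{351461629}{31818}$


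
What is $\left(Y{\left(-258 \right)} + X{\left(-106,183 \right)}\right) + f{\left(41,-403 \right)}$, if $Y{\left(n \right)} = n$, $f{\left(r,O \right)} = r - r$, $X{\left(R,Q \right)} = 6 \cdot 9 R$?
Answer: $-5982$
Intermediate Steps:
$X{\left(R,Q \right)} = 54 R$
$f{\left(r,O \right)} = 0$
$\left(Y{\left(-258 \right)} + X{\left(-106,183 \right)}\right) + f{\left(41,-403 \right)} = \left(-258 + 54 \left(-106\right)\right) + 0 = \left(-258 - 5724\right) + 0 = -5982 + 0 = -5982$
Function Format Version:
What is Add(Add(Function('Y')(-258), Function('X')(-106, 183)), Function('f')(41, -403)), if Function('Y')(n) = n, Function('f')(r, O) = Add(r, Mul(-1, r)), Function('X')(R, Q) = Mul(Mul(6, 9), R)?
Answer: -5982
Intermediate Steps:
Function('X')(R, Q) = Mul(54, R)
Function('f')(r, O) = 0
Add(Add(Function('Y')(-258), Function('X')(-106, 183)), Function('f')(41, -403)) = Add(Add(-258, Mul(54, -106)), 0) = Add(Add(-258, -5724), 0) = Add(-5982, 0) = -5982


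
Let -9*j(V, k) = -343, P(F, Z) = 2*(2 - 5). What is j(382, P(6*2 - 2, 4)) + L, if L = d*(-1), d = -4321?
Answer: 39232/9 ≈ 4359.1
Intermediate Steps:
P(F, Z) = -6 (P(F, Z) = 2*(-3) = -6)
j(V, k) = 343/9 (j(V, k) = -⅑*(-343) = 343/9)
L = 4321 (L = -4321*(-1) = 4321)
j(382, P(6*2 - 2, 4)) + L = 343/9 + 4321 = 39232/9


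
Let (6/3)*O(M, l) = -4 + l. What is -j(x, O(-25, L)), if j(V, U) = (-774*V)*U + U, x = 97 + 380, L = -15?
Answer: -7014743/2 ≈ -3.5074e+6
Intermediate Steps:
O(M, l) = -2 + l/2 (O(M, l) = (-4 + l)/2 = -2 + l/2)
x = 477
j(V, U) = U - 774*U*V (j(V, U) = -774*U*V + U = U - 774*U*V)
-j(x, O(-25, L)) = -(-2 + (½)*(-15))*(1 - 774*477) = -(-2 - 15/2)*(1 - 369198) = -(-19)*(-369197)/2 = -1*7014743/2 = -7014743/2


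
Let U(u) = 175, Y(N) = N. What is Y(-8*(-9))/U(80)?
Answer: 72/175 ≈ 0.41143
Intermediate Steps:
Y(-8*(-9))/U(80) = -8*(-9)/175 = 72*(1/175) = 72/175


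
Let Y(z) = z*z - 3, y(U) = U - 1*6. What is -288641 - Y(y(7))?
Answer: -288639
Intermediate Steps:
y(U) = -6 + U (y(U) = U - 6 = -6 + U)
Y(z) = -3 + z² (Y(z) = z² - 3 = -3 + z²)
-288641 - Y(y(7)) = -288641 - (-3 + (-6 + 7)²) = -288641 - (-3 + 1²) = -288641 - (-3 + 1) = -288641 - 1*(-2) = -288641 + 2 = -288639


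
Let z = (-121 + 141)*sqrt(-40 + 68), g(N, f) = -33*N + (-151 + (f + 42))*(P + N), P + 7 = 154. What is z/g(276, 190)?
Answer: 8*sqrt(7)/5031 ≈ 0.0042071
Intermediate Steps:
P = 147 (P = -7 + 154 = 147)
g(N, f) = -33*N + (-109 + f)*(147 + N) (g(N, f) = -33*N + (-151 + (f + 42))*(147 + N) = -33*N + (-151 + (42 + f))*(147 + N) = -33*N + (-109 + f)*(147 + N))
z = 40*sqrt(7) (z = 20*sqrt(28) = 20*(2*sqrt(7)) = 40*sqrt(7) ≈ 105.83)
z/g(276, 190) = (40*sqrt(7))/(-16023 - 142*276 + 147*190 + 276*190) = (40*sqrt(7))/(-16023 - 39192 + 27930 + 52440) = (40*sqrt(7))/25155 = (40*sqrt(7))*(1/25155) = 8*sqrt(7)/5031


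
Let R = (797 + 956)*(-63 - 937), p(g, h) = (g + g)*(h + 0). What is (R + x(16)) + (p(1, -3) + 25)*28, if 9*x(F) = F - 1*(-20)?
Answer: -1752464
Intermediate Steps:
x(F) = 20/9 + F/9 (x(F) = (F - 1*(-20))/9 = (F + 20)/9 = (20 + F)/9 = 20/9 + F/9)
p(g, h) = 2*g*h (p(g, h) = (2*g)*h = 2*g*h)
R = -1753000 (R = 1753*(-1000) = -1753000)
(R + x(16)) + (p(1, -3) + 25)*28 = (-1753000 + (20/9 + (⅑)*16)) + (2*1*(-3) + 25)*28 = (-1753000 + (20/9 + 16/9)) + (-6 + 25)*28 = (-1753000 + 4) + 19*28 = -1752996 + 532 = -1752464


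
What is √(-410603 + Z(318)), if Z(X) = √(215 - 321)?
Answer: √(-410603 + I*√106) ≈ 0.008 + 640.78*I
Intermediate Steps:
Z(X) = I*√106 (Z(X) = √(-106) = I*√106)
√(-410603 + Z(318)) = √(-410603 + I*√106)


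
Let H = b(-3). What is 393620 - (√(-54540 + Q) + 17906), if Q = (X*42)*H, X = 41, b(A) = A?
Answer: 375714 - 3*I*√6634 ≈ 3.7571e+5 - 244.35*I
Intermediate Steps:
H = -3
Q = -5166 (Q = (41*42)*(-3) = 1722*(-3) = -5166)
393620 - (√(-54540 + Q) + 17906) = 393620 - (√(-54540 - 5166) + 17906) = 393620 - (√(-59706) + 17906) = 393620 - (3*I*√6634 + 17906) = 393620 - (17906 + 3*I*√6634) = 393620 + (-17906 - 3*I*√6634) = 375714 - 3*I*√6634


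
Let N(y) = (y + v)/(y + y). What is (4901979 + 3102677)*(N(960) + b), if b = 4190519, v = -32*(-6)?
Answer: 167718339296288/5 ≈ 3.3544e+13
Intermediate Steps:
v = 192
N(y) = (192 + y)/(2*y) (N(y) = (y + 192)/(y + y) = (192 + y)/((2*y)) = (192 + y)*(1/(2*y)) = (192 + y)/(2*y))
(4901979 + 3102677)*(N(960) + b) = (4901979 + 3102677)*((1/2)*(192 + 960)/960 + 4190519) = 8004656*((1/2)*(1/960)*1152 + 4190519) = 8004656*(3/5 + 4190519) = 8004656*(20952598/5) = 167718339296288/5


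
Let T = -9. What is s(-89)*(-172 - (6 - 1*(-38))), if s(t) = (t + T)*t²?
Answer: 167671728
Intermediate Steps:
s(t) = t²*(-9 + t) (s(t) = (t - 9)*t² = (-9 + t)*t² = t²*(-9 + t))
s(-89)*(-172 - (6 - 1*(-38))) = ((-89)²*(-9 - 89))*(-172 - (6 - 1*(-38))) = (7921*(-98))*(-172 - (6 + 38)) = -776258*(-172 - 1*44) = -776258*(-172 - 44) = -776258*(-216) = 167671728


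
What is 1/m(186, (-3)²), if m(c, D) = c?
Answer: 1/186 ≈ 0.0053763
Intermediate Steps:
1/m(186, (-3)²) = 1/186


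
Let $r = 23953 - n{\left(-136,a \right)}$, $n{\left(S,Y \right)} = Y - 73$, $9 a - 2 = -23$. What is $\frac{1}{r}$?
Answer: $\frac{3}{72085} \approx 4.1618 \cdot 10^{-5}$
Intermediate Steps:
$a = - \frac{7}{3}$ ($a = \frac{2}{9} + \frac{1}{9} \left(-23\right) = \frac{2}{9} - \frac{23}{9} = - \frac{7}{3} \approx -2.3333$)
$n{\left(S,Y \right)} = -73 + Y$
$r = \frac{72085}{3}$ ($r = 23953 - \left(-73 - \frac{7}{3}\right) = 23953 - - \frac{226}{3} = 23953 + \frac{226}{3} = \frac{72085}{3} \approx 24028.0$)
$\frac{1}{r} = \frac{1}{\frac{72085}{3}} = \frac{3}{72085}$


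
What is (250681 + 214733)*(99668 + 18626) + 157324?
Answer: 55055841040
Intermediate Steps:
(250681 + 214733)*(99668 + 18626) + 157324 = 465414*118294 + 157324 = 55055683716 + 157324 = 55055841040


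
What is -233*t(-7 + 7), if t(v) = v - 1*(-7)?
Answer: -1631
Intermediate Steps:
t(v) = 7 + v (t(v) = v + 7 = 7 + v)
-233*t(-7 + 7) = -233*(7 + (-7 + 7)) = -233*(7 + 0) = -233*7 = -1631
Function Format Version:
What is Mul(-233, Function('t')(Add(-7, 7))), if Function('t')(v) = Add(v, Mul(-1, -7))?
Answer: -1631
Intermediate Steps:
Function('t')(v) = Add(7, v) (Function('t')(v) = Add(v, 7) = Add(7, v))
Mul(-233, Function('t')(Add(-7, 7))) = Mul(-233, Add(7, Add(-7, 7))) = Mul(-233, Add(7, 0)) = Mul(-233, 7) = -1631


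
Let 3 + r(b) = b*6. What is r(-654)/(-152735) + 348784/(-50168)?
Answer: -603119483/87072835 ≈ -6.9266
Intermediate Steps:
r(b) = -3 + 6*b (r(b) = -3 + b*6 = -3 + 6*b)
r(-654)/(-152735) + 348784/(-50168) = (-3 + 6*(-654))/(-152735) + 348784/(-50168) = (-3 - 3924)*(-1/152735) + 348784*(-1/50168) = -3927*(-1/152735) - 43598/6271 = 357/13885 - 43598/6271 = -603119483/87072835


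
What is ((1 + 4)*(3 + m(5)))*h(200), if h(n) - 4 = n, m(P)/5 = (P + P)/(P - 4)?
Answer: 54060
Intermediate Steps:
m(P) = 10*P/(-4 + P) (m(P) = 5*((P + P)/(P - 4)) = 5*((2*P)/(-4 + P)) = 5*(2*P/(-4 + P)) = 10*P/(-4 + P))
h(n) = 4 + n
((1 + 4)*(3 + m(5)))*h(200) = ((1 + 4)*(3 + 10*5/(-4 + 5)))*(4 + 200) = (5*(3 + 10*5/1))*204 = (5*(3 + 10*5*1))*204 = (5*(3 + 50))*204 = (5*53)*204 = 265*204 = 54060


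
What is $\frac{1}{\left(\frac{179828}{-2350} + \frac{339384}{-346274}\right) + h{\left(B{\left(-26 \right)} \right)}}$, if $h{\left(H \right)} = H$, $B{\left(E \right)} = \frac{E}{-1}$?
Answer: $- \frac{203435975}{10477492968} \approx -0.019416$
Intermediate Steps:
$B{\left(E \right)} = - E$ ($B{\left(E \right)} = E \left(-1\right) = - E$)
$\frac{1}{\left(\frac{179828}{-2350} + \frac{339384}{-346274}\right) + h{\left(B{\left(-26 \right)} \right)}} = \frac{1}{\left(\frac{179828}{-2350} + \frac{339384}{-346274}\right) - -26} = \frac{1}{\left(179828 \left(- \frac{1}{2350}\right) + 339384 \left(- \frac{1}{346274}\right)\right) + 26} = \frac{1}{\left(- \frac{89914}{1175} - \frac{169692}{173137}\right) + 26} = \frac{1}{- \frac{15766828318}{203435975} + 26} = \frac{1}{- \frac{10477492968}{203435975}} = - \frac{203435975}{10477492968}$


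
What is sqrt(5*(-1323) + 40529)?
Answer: sqrt(33914) ≈ 184.16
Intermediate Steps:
sqrt(5*(-1323) + 40529) = sqrt(-6615 + 40529) = sqrt(33914)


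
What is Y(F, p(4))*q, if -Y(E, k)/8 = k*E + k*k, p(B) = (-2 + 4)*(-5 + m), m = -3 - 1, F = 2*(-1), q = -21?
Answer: 60480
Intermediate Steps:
F = -2
m = -4
p(B) = -18 (p(B) = (-2 + 4)*(-5 - 4) = 2*(-9) = -18)
Y(E, k) = -8*k² - 8*E*k (Y(E, k) = -8*(k*E + k*k) = -8*(E*k + k²) = -8*(k² + E*k) = -8*k² - 8*E*k)
Y(F, p(4))*q = -8*(-18)*(-2 - 18)*(-21) = -8*(-18)*(-20)*(-21) = -2880*(-21) = 60480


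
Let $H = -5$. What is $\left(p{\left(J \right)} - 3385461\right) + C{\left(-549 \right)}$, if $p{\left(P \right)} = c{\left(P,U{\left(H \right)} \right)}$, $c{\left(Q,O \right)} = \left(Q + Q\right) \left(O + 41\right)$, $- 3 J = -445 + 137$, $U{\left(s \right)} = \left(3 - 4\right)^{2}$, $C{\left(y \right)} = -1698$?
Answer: $-3378535$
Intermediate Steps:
$U{\left(s \right)} = 1$ ($U{\left(s \right)} = \left(-1\right)^{2} = 1$)
$J = \frac{308}{3}$ ($J = - \frac{-445 + 137}{3} = \left(- \frac{1}{3}\right) \left(-308\right) = \frac{308}{3} \approx 102.67$)
$c{\left(Q,O \right)} = 2 Q \left(41 + O\right)$
$p{\left(P \right)} = 84 P$ ($p{\left(P \right)} = 2 P \left(41 + 1\right) = 2 P 42 = 84 P$)
$\left(p{\left(J \right)} - 3385461\right) + C{\left(-549 \right)} = \left(84 \cdot \frac{308}{3} - 3385461\right) - 1698 = \left(8624 - 3385461\right) - 1698 = -3376837 - 1698 = -3378535$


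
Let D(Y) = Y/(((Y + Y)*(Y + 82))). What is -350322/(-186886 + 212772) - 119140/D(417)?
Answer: -219849305303/1849 ≈ -1.1890e+8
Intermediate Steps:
D(Y) = 1/(2*(82 + Y)) (D(Y) = Y/(((2*Y)*(82 + Y))) = Y/((2*Y*(82 + Y))) = Y*(1/(2*Y*(82 + Y))) = 1/(2*(82 + Y)))
-350322/(-186886 + 212772) - 119140/D(417) = -350322/(-186886 + 212772) - 119140/(1/(2*(82 + 417))) = -350322/25886 - 119140/((½)/499) = -350322*1/25886 - 119140/((½)*(1/499)) = -25023/1849 - 119140/1/998 = -25023/1849 - 119140*998 = -25023/1849 - 118901720 = -219849305303/1849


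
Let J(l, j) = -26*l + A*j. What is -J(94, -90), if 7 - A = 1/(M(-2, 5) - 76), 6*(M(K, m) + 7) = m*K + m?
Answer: 1546762/503 ≈ 3075.1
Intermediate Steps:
M(K, m) = -7 + m/6 + K*m/6 (M(K, m) = -7 + (m*K + m)/6 = -7 + (K*m + m)/6 = -7 + (m + K*m)/6 = -7 + (m/6 + K*m/6) = -7 + m/6 + K*m/6)
A = 3527/503 (A = 7 - 1/((-7 + (⅙)*5 + (⅙)*(-2)*5) - 76) = 7 - 1/((-7 + ⅚ - 5/3) - 76) = 7 - 1/(-47/6 - 76) = 7 - 1/(-503/6) = 7 - 1*(-6/503) = 7 + 6/503 = 3527/503 ≈ 7.0119)
J(l, j) = -26*l + 3527*j/503
-J(94, -90) = -(-26*94 + (3527/503)*(-90)) = -(-2444 - 317430/503) = -1*(-1546762/503) = 1546762/503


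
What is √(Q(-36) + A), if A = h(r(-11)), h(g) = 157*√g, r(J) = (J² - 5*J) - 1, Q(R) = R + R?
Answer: √(-72 + 785*√7) ≈ 44.776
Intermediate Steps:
Q(R) = 2*R
r(J) = -1 + J² - 5*J
A = 785*√7 (A = 157*√(-1 + (-11)² - 5*(-11)) = 157*√(-1 + 121 + 55) = 157*√175 = 157*(5*√7) = 785*√7 ≈ 2076.9)
√(Q(-36) + A) = √(2*(-36) + 785*√7) = √(-72 + 785*√7)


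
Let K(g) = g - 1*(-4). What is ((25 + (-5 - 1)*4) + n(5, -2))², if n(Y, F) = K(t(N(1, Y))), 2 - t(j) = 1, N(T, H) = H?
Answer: 36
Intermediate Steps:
t(j) = 1 (t(j) = 2 - 1*1 = 2 - 1 = 1)
K(g) = 4 + g (K(g) = g + 4 = 4 + g)
n(Y, F) = 5 (n(Y, F) = 4 + 1 = 5)
((25 + (-5 - 1)*4) + n(5, -2))² = ((25 + (-5 - 1)*4) + 5)² = ((25 - 6*4) + 5)² = ((25 - 24) + 5)² = (1 + 5)² = 6² = 36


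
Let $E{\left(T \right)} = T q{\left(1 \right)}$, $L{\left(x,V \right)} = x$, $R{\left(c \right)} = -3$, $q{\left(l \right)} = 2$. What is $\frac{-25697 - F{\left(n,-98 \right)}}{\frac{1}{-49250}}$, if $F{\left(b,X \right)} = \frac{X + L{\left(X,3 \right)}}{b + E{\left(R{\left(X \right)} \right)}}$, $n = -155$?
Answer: $\frac{29109655750}{23} \approx 1.2656 \cdot 10^{9}$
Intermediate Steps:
$E{\left(T \right)} = 2 T$ ($E{\left(T \right)} = T 2 = 2 T$)
$F{\left(b,X \right)} = \frac{2 X}{-6 + b}$ ($F{\left(b,X \right)} = \frac{X + X}{b + 2 \left(-3\right)} = \frac{2 X}{b - 6} = \frac{2 X}{-6 + b}$)
$\frac{-25697 - F{\left(n,-98 \right)}}{\frac{1}{-49250}} = \frac{-25697 - 2 \left(-98\right) \frac{1}{-6 - 155}}{\frac{1}{-49250}} = \frac{-25697 - 2 \left(-98\right) \frac{1}{-161}}{- \frac{1}{49250}} = \left(-25697 - 2 \left(-98\right) \left(- \frac{1}{161}\right)\right) \left(-49250\right) = \left(-25697 - \frac{28}{23}\right) \left(-49250\right) = \left(- \frac{591059}{23}\right) \left(-49250\right) = \frac{29109655750}{23}$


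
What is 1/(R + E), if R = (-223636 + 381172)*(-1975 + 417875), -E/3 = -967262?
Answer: 1/65522124186 ≈ 1.5262e-11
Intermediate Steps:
E = 2901786 (E = -3*(-967262) = 2901786)
R = 65519222400 (R = 157536*415900 = 65519222400)
1/(R + E) = 1/(65519222400 + 2901786) = 1/65522124186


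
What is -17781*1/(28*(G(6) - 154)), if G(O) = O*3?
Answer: 17781/3808 ≈ 4.6694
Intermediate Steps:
G(O) = 3*O
-17781*1/(28*(G(6) - 154)) = -17781*1/(28*(3*6 - 154)) = -17781*1/(28*(18 - 154)) = -17781/((-136*28)) = -17781/(-3808) = -17781*(-1/3808) = 17781/3808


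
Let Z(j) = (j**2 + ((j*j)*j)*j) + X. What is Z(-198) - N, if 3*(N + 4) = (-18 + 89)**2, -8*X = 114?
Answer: 18443893553/12 ≈ 1.5370e+9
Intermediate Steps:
X = -57/4 (X = -1/8*114 = -57/4 ≈ -14.250)
Z(j) = -57/4 + j**2 + j**4 (Z(j) = (j**2 + ((j*j)*j)*j) - 57/4 = (j**2 + (j**2*j)*j) - 57/4 = (j**2 + j**3*j) - 57/4 = (j**2 + j**4) - 57/4 = -57/4 + j**2 + j**4)
N = 5029/3 (N = -4 + (-18 + 89)**2/3 = -4 + (1/3)*71**2 = -4 + (1/3)*5041 = -4 + 5041/3 = 5029/3 ≈ 1676.3)
Z(-198) - N = (-57/4 + (-198)**2 + (-198)**4) - 1*5029/3 = (-57/4 + 39204 + 1536953616) - 5029/3 = 6147971223/4 - 5029/3 = 18443893553/12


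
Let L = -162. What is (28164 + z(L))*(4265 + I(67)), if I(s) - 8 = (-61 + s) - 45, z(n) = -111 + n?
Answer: 118090494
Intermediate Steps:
I(s) = -98 + s (I(s) = 8 + ((-61 + s) - 45) = 8 + (-106 + s) = -98 + s)
(28164 + z(L))*(4265 + I(67)) = (28164 + (-111 - 162))*(4265 + (-98 + 67)) = (28164 - 273)*(4265 - 31) = 27891*4234 = 118090494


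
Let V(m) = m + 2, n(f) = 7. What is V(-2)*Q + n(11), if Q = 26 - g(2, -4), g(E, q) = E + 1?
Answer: 7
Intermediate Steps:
g(E, q) = 1 + E
V(m) = 2 + m
Q = 23 (Q = 26 - (1 + 2) = 26 - 1*3 = 26 - 3 = 23)
V(-2)*Q + n(11) = (2 - 2)*23 + 7 = 0*23 + 7 = 0 + 7 = 7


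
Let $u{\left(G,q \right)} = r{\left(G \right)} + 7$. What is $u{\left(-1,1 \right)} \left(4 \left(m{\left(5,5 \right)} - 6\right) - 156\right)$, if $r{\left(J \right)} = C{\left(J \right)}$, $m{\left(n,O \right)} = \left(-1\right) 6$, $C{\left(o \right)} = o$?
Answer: $-1224$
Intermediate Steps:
$m{\left(n,O \right)} = -6$
$r{\left(J \right)} = J$
$u{\left(G,q \right)} = 7 + G$ ($u{\left(G,q \right)} = G + 7 = 7 + G$)
$u{\left(-1,1 \right)} \left(4 \left(m{\left(5,5 \right)} - 6\right) - 156\right) = \left(7 - 1\right) \left(4 \left(-6 - 6\right) - 156\right) = 6 \left(4 \left(-12\right) - 156\right) = 6 \left(-48 - 156\right) = 6 \left(-204\right) = -1224$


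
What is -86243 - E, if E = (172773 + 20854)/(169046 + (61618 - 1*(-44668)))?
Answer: -23745651303/275332 ≈ -86244.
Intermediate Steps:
E = 193627/275332 (E = 193627/(169046 + (61618 + 44668)) = 193627/(169046 + 106286) = 193627/275332 ≈ 0.70325)
-86243 - E = -86243 - 1*193627/275332 = -86243 - 193627/275332 = -23745651303/275332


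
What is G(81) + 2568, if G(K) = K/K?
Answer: 2569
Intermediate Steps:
G(K) = 1
G(81) + 2568 = 1 + 2568 = 2569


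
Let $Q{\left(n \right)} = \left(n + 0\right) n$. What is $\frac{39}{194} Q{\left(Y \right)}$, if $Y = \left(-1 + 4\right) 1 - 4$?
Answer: $\frac{39}{194} \approx 0.20103$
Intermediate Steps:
$Y = -1$ ($Y = 3 \cdot 1 - 4 = 3 - 4 = -1$)
$Q{\left(n \right)} = n^{2}$ ($Q{\left(n \right)} = n n = n^{2}$)
$\frac{39}{194} Q{\left(Y \right)} = \frac{39}{194} \left(-1\right)^{2} = 39 \cdot \frac{1}{194} \cdot 1 = \frac{39}{194} \cdot 1 = \frac{39}{194}$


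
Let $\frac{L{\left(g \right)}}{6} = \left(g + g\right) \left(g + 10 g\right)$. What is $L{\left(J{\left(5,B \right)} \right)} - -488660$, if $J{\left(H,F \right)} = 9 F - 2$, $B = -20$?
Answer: $4861028$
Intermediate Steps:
$J{\left(H,F \right)} = -2 + 9 F$
$L{\left(g \right)} = 132 g^{2}$ ($L{\left(g \right)} = 6 \left(g + g\right) \left(g + 10 g\right) = 6 \cdot 2 g 11 g = 6 \cdot 22 g^{2} = 132 g^{2}$)
$L{\left(J{\left(5,B \right)} \right)} - -488660 = 132 \left(-2 + 9 \left(-20\right)\right)^{2} - -488660 = 132 \left(-2 - 180\right)^{2} + 488660 = 132 \left(-182\right)^{2} + 488660 = 132 \cdot 33124 + 488660 = 4372368 + 488660 = 4861028$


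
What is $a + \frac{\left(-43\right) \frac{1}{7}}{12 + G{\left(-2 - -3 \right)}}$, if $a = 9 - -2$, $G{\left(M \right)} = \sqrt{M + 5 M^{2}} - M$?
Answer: $\frac{8382}{805} + \frac{43 \sqrt{6}}{805} \approx 10.543$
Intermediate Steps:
$a = 11$ ($a = 9 + 2 = 11$)
$a + \frac{\left(-43\right) \frac{1}{7}}{12 + G{\left(-2 - -3 \right)}} = 11 + \frac{\left(-43\right) \frac{1}{7}}{12 - \left(-2 + 3 - \sqrt{1 + 5 \left(-2 - -3\right)} \sqrt{-2 - -3}\right)} = 11 + \frac{\left(-43\right) \frac{1}{7}}{12 + \left(\sqrt{\left(-2 + 3\right) \left(1 + 5 \left(-2 + 3\right)\right)} - \left(-2 + 3\right)\right)} = 11 - \frac{43}{7 \left(12 + \left(\sqrt{1 \left(1 + 5 \cdot 1\right)} - 1\right)\right)} = 11 - \frac{43}{7 \left(12 - \left(1 - \sqrt{1 \left(1 + 5\right)}\right)\right)} = 11 - \frac{43}{7 \left(12 - \left(1 - \sqrt{1 \cdot 6}\right)\right)} = 11 - \frac{43}{7 \left(12 - \left(1 - \sqrt{6}\right)\right)} = 11 - \frac{43}{7 \left(11 + \sqrt{6}\right)}$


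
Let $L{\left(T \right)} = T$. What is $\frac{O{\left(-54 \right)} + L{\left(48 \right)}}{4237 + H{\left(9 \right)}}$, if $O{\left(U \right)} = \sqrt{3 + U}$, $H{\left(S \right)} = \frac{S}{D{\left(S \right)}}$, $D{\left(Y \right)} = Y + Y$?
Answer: $\frac{32}{2825} + \frac{2 i \sqrt{51}}{8475} \approx 0.011327 + 0.0016853 i$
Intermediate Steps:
$D{\left(Y \right)} = 2 Y$
$H{\left(S \right)} = \frac{1}{2}$ ($H{\left(S \right)} = \frac{S}{2 S} = S \frac{1}{2 S} = \frac{1}{2}$)
$\frac{O{\left(-54 \right)} + L{\left(48 \right)}}{4237 + H{\left(9 \right)}} = \frac{\sqrt{3 - 54} + 48}{4237 + \frac{1}{2}} = \frac{\sqrt{-51} + 48}{\frac{8475}{2}} = \left(i \sqrt{51} + 48\right) \frac{2}{8475} = \left(48 + i \sqrt{51}\right) \frac{2}{8475} = \frac{32}{2825} + \frac{2 i \sqrt{51}}{8475}$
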